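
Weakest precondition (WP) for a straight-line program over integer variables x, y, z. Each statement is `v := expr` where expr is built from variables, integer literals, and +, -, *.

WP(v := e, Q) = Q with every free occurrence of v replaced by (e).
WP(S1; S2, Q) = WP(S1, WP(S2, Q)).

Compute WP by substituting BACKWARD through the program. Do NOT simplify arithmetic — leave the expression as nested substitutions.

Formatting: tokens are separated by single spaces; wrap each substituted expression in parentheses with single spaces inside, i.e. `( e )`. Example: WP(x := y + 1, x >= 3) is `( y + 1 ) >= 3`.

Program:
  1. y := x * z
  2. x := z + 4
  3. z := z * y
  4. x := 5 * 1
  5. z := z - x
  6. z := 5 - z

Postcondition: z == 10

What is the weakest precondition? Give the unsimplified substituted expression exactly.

post: z == 10
stmt 6: z := 5 - z  -- replace 1 occurrence(s) of z with (5 - z)
  => ( 5 - z ) == 10
stmt 5: z := z - x  -- replace 1 occurrence(s) of z with (z - x)
  => ( 5 - ( z - x ) ) == 10
stmt 4: x := 5 * 1  -- replace 1 occurrence(s) of x with (5 * 1)
  => ( 5 - ( z - ( 5 * 1 ) ) ) == 10
stmt 3: z := z * y  -- replace 1 occurrence(s) of z with (z * y)
  => ( 5 - ( ( z * y ) - ( 5 * 1 ) ) ) == 10
stmt 2: x := z + 4  -- replace 0 occurrence(s) of x with (z + 4)
  => ( 5 - ( ( z * y ) - ( 5 * 1 ) ) ) == 10
stmt 1: y := x * z  -- replace 1 occurrence(s) of y with (x * z)
  => ( 5 - ( ( z * ( x * z ) ) - ( 5 * 1 ) ) ) == 10

Answer: ( 5 - ( ( z * ( x * z ) ) - ( 5 * 1 ) ) ) == 10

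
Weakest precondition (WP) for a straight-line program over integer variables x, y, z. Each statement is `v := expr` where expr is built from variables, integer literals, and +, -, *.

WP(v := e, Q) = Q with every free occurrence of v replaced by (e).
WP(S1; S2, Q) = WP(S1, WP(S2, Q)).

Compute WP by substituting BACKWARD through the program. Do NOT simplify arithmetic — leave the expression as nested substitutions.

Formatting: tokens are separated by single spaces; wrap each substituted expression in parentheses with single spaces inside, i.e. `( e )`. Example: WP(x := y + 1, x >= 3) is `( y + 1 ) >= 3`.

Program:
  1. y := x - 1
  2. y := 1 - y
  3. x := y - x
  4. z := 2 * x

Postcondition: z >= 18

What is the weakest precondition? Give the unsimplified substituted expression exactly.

Answer: ( 2 * ( ( 1 - ( x - 1 ) ) - x ) ) >= 18

Derivation:
post: z >= 18
stmt 4: z := 2 * x  -- replace 1 occurrence(s) of z with (2 * x)
  => ( 2 * x ) >= 18
stmt 3: x := y - x  -- replace 1 occurrence(s) of x with (y - x)
  => ( 2 * ( y - x ) ) >= 18
stmt 2: y := 1 - y  -- replace 1 occurrence(s) of y with (1 - y)
  => ( 2 * ( ( 1 - y ) - x ) ) >= 18
stmt 1: y := x - 1  -- replace 1 occurrence(s) of y with (x - 1)
  => ( 2 * ( ( 1 - ( x - 1 ) ) - x ) ) >= 18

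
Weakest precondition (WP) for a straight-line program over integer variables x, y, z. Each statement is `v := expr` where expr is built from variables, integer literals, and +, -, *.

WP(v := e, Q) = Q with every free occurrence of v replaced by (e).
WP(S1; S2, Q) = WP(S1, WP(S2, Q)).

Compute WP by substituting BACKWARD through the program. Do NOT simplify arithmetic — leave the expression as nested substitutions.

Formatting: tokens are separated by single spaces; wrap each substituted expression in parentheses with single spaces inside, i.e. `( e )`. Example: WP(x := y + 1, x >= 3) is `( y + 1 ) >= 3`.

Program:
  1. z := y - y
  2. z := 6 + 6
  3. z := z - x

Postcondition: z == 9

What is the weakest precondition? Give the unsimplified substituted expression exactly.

Answer: ( ( 6 + 6 ) - x ) == 9

Derivation:
post: z == 9
stmt 3: z := z - x  -- replace 1 occurrence(s) of z with (z - x)
  => ( z - x ) == 9
stmt 2: z := 6 + 6  -- replace 1 occurrence(s) of z with (6 + 6)
  => ( ( 6 + 6 ) - x ) == 9
stmt 1: z := y - y  -- replace 0 occurrence(s) of z with (y - y)
  => ( ( 6 + 6 ) - x ) == 9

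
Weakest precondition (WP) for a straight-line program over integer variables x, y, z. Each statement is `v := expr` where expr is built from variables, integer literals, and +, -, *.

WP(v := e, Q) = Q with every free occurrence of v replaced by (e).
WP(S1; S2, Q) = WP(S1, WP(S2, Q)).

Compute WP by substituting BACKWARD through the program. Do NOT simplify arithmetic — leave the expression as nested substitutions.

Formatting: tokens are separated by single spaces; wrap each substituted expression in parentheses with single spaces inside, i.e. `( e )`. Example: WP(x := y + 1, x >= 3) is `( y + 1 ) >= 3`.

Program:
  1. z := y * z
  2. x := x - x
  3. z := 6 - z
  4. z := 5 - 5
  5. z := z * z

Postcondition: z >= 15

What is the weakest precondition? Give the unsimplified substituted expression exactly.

post: z >= 15
stmt 5: z := z * z  -- replace 1 occurrence(s) of z with (z * z)
  => ( z * z ) >= 15
stmt 4: z := 5 - 5  -- replace 2 occurrence(s) of z with (5 - 5)
  => ( ( 5 - 5 ) * ( 5 - 5 ) ) >= 15
stmt 3: z := 6 - z  -- replace 0 occurrence(s) of z with (6 - z)
  => ( ( 5 - 5 ) * ( 5 - 5 ) ) >= 15
stmt 2: x := x - x  -- replace 0 occurrence(s) of x with (x - x)
  => ( ( 5 - 5 ) * ( 5 - 5 ) ) >= 15
stmt 1: z := y * z  -- replace 0 occurrence(s) of z with (y * z)
  => ( ( 5 - 5 ) * ( 5 - 5 ) ) >= 15

Answer: ( ( 5 - 5 ) * ( 5 - 5 ) ) >= 15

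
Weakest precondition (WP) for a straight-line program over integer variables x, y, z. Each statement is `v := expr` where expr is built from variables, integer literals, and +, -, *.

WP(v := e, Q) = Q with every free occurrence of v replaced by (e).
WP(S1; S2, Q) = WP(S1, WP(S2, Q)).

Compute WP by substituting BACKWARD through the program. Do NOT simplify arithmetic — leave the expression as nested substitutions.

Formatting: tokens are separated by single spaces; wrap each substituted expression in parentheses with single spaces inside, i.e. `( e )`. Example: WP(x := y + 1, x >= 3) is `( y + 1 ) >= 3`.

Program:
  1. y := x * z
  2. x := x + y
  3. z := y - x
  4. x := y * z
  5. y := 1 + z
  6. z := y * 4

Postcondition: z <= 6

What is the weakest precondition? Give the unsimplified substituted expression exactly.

post: z <= 6
stmt 6: z := y * 4  -- replace 1 occurrence(s) of z with (y * 4)
  => ( y * 4 ) <= 6
stmt 5: y := 1 + z  -- replace 1 occurrence(s) of y with (1 + z)
  => ( ( 1 + z ) * 4 ) <= 6
stmt 4: x := y * z  -- replace 0 occurrence(s) of x with (y * z)
  => ( ( 1 + z ) * 4 ) <= 6
stmt 3: z := y - x  -- replace 1 occurrence(s) of z with (y - x)
  => ( ( 1 + ( y - x ) ) * 4 ) <= 6
stmt 2: x := x + y  -- replace 1 occurrence(s) of x with (x + y)
  => ( ( 1 + ( y - ( x + y ) ) ) * 4 ) <= 6
stmt 1: y := x * z  -- replace 2 occurrence(s) of y with (x * z)
  => ( ( 1 + ( ( x * z ) - ( x + ( x * z ) ) ) ) * 4 ) <= 6

Answer: ( ( 1 + ( ( x * z ) - ( x + ( x * z ) ) ) ) * 4 ) <= 6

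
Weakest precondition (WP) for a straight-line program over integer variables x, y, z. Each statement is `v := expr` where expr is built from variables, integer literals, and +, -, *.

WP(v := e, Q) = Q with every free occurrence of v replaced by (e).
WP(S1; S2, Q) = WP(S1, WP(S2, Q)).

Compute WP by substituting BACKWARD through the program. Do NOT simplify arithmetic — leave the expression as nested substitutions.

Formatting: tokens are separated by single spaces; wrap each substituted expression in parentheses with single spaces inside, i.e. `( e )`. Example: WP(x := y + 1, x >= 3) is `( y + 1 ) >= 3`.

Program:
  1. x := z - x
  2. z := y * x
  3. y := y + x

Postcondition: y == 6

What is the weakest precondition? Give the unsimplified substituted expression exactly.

Answer: ( y + ( z - x ) ) == 6

Derivation:
post: y == 6
stmt 3: y := y + x  -- replace 1 occurrence(s) of y with (y + x)
  => ( y + x ) == 6
stmt 2: z := y * x  -- replace 0 occurrence(s) of z with (y * x)
  => ( y + x ) == 6
stmt 1: x := z - x  -- replace 1 occurrence(s) of x with (z - x)
  => ( y + ( z - x ) ) == 6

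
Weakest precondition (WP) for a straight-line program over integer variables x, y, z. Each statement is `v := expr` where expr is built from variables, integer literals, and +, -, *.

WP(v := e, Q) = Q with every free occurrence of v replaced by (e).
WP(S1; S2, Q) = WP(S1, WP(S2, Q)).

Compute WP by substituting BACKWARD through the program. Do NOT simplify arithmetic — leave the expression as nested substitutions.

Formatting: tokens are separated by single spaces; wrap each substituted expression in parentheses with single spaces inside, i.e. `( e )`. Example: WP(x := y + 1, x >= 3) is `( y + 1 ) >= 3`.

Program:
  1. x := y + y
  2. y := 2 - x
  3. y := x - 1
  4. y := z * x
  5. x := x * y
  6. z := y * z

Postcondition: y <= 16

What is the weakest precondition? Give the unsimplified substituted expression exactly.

post: y <= 16
stmt 6: z := y * z  -- replace 0 occurrence(s) of z with (y * z)
  => y <= 16
stmt 5: x := x * y  -- replace 0 occurrence(s) of x with (x * y)
  => y <= 16
stmt 4: y := z * x  -- replace 1 occurrence(s) of y with (z * x)
  => ( z * x ) <= 16
stmt 3: y := x - 1  -- replace 0 occurrence(s) of y with (x - 1)
  => ( z * x ) <= 16
stmt 2: y := 2 - x  -- replace 0 occurrence(s) of y with (2 - x)
  => ( z * x ) <= 16
stmt 1: x := y + y  -- replace 1 occurrence(s) of x with (y + y)
  => ( z * ( y + y ) ) <= 16

Answer: ( z * ( y + y ) ) <= 16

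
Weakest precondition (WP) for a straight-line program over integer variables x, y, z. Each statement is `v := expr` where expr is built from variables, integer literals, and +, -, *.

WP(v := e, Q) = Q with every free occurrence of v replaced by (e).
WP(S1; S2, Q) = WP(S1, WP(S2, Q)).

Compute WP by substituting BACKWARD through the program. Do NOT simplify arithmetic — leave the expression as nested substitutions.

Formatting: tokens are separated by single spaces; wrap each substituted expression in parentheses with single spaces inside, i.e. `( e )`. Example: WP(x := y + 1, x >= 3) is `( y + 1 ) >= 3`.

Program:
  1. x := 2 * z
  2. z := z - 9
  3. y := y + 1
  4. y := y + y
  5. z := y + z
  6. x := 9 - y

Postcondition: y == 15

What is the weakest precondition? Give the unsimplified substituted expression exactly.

Answer: ( ( y + 1 ) + ( y + 1 ) ) == 15

Derivation:
post: y == 15
stmt 6: x := 9 - y  -- replace 0 occurrence(s) of x with (9 - y)
  => y == 15
stmt 5: z := y + z  -- replace 0 occurrence(s) of z with (y + z)
  => y == 15
stmt 4: y := y + y  -- replace 1 occurrence(s) of y with (y + y)
  => ( y + y ) == 15
stmt 3: y := y + 1  -- replace 2 occurrence(s) of y with (y + 1)
  => ( ( y + 1 ) + ( y + 1 ) ) == 15
stmt 2: z := z - 9  -- replace 0 occurrence(s) of z with (z - 9)
  => ( ( y + 1 ) + ( y + 1 ) ) == 15
stmt 1: x := 2 * z  -- replace 0 occurrence(s) of x with (2 * z)
  => ( ( y + 1 ) + ( y + 1 ) ) == 15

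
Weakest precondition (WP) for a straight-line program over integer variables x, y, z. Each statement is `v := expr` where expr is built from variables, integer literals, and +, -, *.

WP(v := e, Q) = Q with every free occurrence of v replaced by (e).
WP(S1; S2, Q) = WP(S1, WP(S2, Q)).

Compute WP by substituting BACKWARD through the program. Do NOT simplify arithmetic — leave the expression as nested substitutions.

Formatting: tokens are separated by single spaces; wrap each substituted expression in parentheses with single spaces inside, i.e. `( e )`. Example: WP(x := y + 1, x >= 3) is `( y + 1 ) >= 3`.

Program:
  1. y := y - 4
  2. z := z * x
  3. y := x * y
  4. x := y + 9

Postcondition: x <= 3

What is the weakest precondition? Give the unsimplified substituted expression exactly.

Answer: ( ( x * ( y - 4 ) ) + 9 ) <= 3

Derivation:
post: x <= 3
stmt 4: x := y + 9  -- replace 1 occurrence(s) of x with (y + 9)
  => ( y + 9 ) <= 3
stmt 3: y := x * y  -- replace 1 occurrence(s) of y with (x * y)
  => ( ( x * y ) + 9 ) <= 3
stmt 2: z := z * x  -- replace 0 occurrence(s) of z with (z * x)
  => ( ( x * y ) + 9 ) <= 3
stmt 1: y := y - 4  -- replace 1 occurrence(s) of y with (y - 4)
  => ( ( x * ( y - 4 ) ) + 9 ) <= 3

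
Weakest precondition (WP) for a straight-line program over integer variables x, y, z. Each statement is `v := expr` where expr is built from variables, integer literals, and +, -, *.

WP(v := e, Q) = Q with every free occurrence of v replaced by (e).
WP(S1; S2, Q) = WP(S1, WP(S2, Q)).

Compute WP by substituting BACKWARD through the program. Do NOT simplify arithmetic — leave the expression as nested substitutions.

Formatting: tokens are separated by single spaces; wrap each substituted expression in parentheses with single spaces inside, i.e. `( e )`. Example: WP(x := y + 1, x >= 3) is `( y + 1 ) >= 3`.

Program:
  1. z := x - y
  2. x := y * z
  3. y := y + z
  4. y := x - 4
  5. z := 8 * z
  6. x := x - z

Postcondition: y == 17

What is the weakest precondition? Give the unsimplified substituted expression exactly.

Answer: ( ( y * ( x - y ) ) - 4 ) == 17

Derivation:
post: y == 17
stmt 6: x := x - z  -- replace 0 occurrence(s) of x with (x - z)
  => y == 17
stmt 5: z := 8 * z  -- replace 0 occurrence(s) of z with (8 * z)
  => y == 17
stmt 4: y := x - 4  -- replace 1 occurrence(s) of y with (x - 4)
  => ( x - 4 ) == 17
stmt 3: y := y + z  -- replace 0 occurrence(s) of y with (y + z)
  => ( x - 4 ) == 17
stmt 2: x := y * z  -- replace 1 occurrence(s) of x with (y * z)
  => ( ( y * z ) - 4 ) == 17
stmt 1: z := x - y  -- replace 1 occurrence(s) of z with (x - y)
  => ( ( y * ( x - y ) ) - 4 ) == 17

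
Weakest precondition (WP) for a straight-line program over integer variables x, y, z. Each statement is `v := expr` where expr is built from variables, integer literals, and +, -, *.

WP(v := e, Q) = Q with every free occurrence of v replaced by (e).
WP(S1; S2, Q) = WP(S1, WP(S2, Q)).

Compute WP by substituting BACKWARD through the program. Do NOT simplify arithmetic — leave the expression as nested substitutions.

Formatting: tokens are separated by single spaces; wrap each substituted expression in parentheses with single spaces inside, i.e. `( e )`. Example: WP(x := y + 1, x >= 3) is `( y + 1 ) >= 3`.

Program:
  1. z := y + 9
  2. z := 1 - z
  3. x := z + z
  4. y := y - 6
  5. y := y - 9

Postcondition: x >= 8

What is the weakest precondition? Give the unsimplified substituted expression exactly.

post: x >= 8
stmt 5: y := y - 9  -- replace 0 occurrence(s) of y with (y - 9)
  => x >= 8
stmt 4: y := y - 6  -- replace 0 occurrence(s) of y with (y - 6)
  => x >= 8
stmt 3: x := z + z  -- replace 1 occurrence(s) of x with (z + z)
  => ( z + z ) >= 8
stmt 2: z := 1 - z  -- replace 2 occurrence(s) of z with (1 - z)
  => ( ( 1 - z ) + ( 1 - z ) ) >= 8
stmt 1: z := y + 9  -- replace 2 occurrence(s) of z with (y + 9)
  => ( ( 1 - ( y + 9 ) ) + ( 1 - ( y + 9 ) ) ) >= 8

Answer: ( ( 1 - ( y + 9 ) ) + ( 1 - ( y + 9 ) ) ) >= 8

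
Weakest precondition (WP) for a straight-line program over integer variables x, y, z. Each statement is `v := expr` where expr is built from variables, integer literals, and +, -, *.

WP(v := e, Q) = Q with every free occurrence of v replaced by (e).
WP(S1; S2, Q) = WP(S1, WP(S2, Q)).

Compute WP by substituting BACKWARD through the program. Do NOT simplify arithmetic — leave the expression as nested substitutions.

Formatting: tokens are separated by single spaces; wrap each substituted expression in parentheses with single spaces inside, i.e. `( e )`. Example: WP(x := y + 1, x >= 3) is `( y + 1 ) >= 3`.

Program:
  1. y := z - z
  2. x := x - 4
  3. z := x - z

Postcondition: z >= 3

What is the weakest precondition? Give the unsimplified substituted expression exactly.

post: z >= 3
stmt 3: z := x - z  -- replace 1 occurrence(s) of z with (x - z)
  => ( x - z ) >= 3
stmt 2: x := x - 4  -- replace 1 occurrence(s) of x with (x - 4)
  => ( ( x - 4 ) - z ) >= 3
stmt 1: y := z - z  -- replace 0 occurrence(s) of y with (z - z)
  => ( ( x - 4 ) - z ) >= 3

Answer: ( ( x - 4 ) - z ) >= 3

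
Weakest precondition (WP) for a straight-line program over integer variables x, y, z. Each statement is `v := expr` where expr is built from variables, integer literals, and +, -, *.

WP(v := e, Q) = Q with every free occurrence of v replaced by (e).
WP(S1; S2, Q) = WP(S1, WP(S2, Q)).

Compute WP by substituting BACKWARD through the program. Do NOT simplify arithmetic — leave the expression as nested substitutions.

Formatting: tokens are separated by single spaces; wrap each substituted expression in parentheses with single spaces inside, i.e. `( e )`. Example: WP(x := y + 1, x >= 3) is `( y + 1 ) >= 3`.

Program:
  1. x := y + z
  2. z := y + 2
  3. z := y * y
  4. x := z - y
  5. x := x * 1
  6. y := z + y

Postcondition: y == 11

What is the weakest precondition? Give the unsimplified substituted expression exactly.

Answer: ( ( y * y ) + y ) == 11

Derivation:
post: y == 11
stmt 6: y := z + y  -- replace 1 occurrence(s) of y with (z + y)
  => ( z + y ) == 11
stmt 5: x := x * 1  -- replace 0 occurrence(s) of x with (x * 1)
  => ( z + y ) == 11
stmt 4: x := z - y  -- replace 0 occurrence(s) of x with (z - y)
  => ( z + y ) == 11
stmt 3: z := y * y  -- replace 1 occurrence(s) of z with (y * y)
  => ( ( y * y ) + y ) == 11
stmt 2: z := y + 2  -- replace 0 occurrence(s) of z with (y + 2)
  => ( ( y * y ) + y ) == 11
stmt 1: x := y + z  -- replace 0 occurrence(s) of x with (y + z)
  => ( ( y * y ) + y ) == 11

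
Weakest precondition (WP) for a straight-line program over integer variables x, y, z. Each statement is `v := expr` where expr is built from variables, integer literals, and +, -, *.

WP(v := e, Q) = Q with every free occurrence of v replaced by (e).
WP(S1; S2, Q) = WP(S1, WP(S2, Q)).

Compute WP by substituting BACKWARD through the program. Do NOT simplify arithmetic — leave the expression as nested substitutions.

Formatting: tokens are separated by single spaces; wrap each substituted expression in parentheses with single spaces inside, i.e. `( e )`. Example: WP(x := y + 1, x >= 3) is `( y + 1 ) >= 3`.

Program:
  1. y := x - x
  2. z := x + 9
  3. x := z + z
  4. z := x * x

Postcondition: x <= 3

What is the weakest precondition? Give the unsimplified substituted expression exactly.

post: x <= 3
stmt 4: z := x * x  -- replace 0 occurrence(s) of z with (x * x)
  => x <= 3
stmt 3: x := z + z  -- replace 1 occurrence(s) of x with (z + z)
  => ( z + z ) <= 3
stmt 2: z := x + 9  -- replace 2 occurrence(s) of z with (x + 9)
  => ( ( x + 9 ) + ( x + 9 ) ) <= 3
stmt 1: y := x - x  -- replace 0 occurrence(s) of y with (x - x)
  => ( ( x + 9 ) + ( x + 9 ) ) <= 3

Answer: ( ( x + 9 ) + ( x + 9 ) ) <= 3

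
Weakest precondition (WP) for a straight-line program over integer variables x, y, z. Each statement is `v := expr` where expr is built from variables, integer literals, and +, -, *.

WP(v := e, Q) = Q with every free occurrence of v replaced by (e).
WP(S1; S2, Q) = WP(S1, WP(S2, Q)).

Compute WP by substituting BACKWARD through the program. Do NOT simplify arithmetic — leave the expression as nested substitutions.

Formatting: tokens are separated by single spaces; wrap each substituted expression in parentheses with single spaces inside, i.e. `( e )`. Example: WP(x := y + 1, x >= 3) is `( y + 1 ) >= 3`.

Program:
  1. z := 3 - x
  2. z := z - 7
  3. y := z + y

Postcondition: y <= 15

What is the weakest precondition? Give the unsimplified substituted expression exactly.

Answer: ( ( ( 3 - x ) - 7 ) + y ) <= 15

Derivation:
post: y <= 15
stmt 3: y := z + y  -- replace 1 occurrence(s) of y with (z + y)
  => ( z + y ) <= 15
stmt 2: z := z - 7  -- replace 1 occurrence(s) of z with (z - 7)
  => ( ( z - 7 ) + y ) <= 15
stmt 1: z := 3 - x  -- replace 1 occurrence(s) of z with (3 - x)
  => ( ( ( 3 - x ) - 7 ) + y ) <= 15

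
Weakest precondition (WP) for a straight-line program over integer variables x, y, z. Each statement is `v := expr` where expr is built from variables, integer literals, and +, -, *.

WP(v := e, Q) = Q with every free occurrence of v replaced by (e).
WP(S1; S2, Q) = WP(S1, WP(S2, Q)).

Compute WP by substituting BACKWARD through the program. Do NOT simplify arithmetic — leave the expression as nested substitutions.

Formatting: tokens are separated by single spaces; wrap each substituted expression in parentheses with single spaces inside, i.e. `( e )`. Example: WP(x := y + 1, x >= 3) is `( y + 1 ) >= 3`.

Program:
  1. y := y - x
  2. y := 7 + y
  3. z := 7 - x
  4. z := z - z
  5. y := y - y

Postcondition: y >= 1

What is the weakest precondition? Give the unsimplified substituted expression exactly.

Answer: ( ( 7 + ( y - x ) ) - ( 7 + ( y - x ) ) ) >= 1

Derivation:
post: y >= 1
stmt 5: y := y - y  -- replace 1 occurrence(s) of y with (y - y)
  => ( y - y ) >= 1
stmt 4: z := z - z  -- replace 0 occurrence(s) of z with (z - z)
  => ( y - y ) >= 1
stmt 3: z := 7 - x  -- replace 0 occurrence(s) of z with (7 - x)
  => ( y - y ) >= 1
stmt 2: y := 7 + y  -- replace 2 occurrence(s) of y with (7 + y)
  => ( ( 7 + y ) - ( 7 + y ) ) >= 1
stmt 1: y := y - x  -- replace 2 occurrence(s) of y with (y - x)
  => ( ( 7 + ( y - x ) ) - ( 7 + ( y - x ) ) ) >= 1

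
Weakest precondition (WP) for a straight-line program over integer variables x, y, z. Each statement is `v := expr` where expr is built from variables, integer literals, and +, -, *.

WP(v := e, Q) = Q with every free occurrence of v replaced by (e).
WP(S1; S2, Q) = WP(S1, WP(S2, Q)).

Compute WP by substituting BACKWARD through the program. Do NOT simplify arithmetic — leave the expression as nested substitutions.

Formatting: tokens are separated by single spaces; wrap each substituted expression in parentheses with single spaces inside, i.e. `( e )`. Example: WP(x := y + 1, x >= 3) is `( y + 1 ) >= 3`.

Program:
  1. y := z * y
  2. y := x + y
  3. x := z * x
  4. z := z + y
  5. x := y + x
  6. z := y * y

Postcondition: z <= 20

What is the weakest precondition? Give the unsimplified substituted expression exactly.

Answer: ( ( x + ( z * y ) ) * ( x + ( z * y ) ) ) <= 20

Derivation:
post: z <= 20
stmt 6: z := y * y  -- replace 1 occurrence(s) of z with (y * y)
  => ( y * y ) <= 20
stmt 5: x := y + x  -- replace 0 occurrence(s) of x with (y + x)
  => ( y * y ) <= 20
stmt 4: z := z + y  -- replace 0 occurrence(s) of z with (z + y)
  => ( y * y ) <= 20
stmt 3: x := z * x  -- replace 0 occurrence(s) of x with (z * x)
  => ( y * y ) <= 20
stmt 2: y := x + y  -- replace 2 occurrence(s) of y with (x + y)
  => ( ( x + y ) * ( x + y ) ) <= 20
stmt 1: y := z * y  -- replace 2 occurrence(s) of y with (z * y)
  => ( ( x + ( z * y ) ) * ( x + ( z * y ) ) ) <= 20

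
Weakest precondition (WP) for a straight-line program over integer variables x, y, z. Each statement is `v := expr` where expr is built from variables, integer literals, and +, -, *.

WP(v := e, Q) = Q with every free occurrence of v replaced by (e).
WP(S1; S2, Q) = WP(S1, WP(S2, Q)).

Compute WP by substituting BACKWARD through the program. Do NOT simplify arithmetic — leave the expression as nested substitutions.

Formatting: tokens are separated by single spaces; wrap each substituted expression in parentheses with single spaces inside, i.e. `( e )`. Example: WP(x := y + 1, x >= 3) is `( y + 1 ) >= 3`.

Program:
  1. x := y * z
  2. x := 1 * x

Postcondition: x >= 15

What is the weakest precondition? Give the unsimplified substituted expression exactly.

Answer: ( 1 * ( y * z ) ) >= 15

Derivation:
post: x >= 15
stmt 2: x := 1 * x  -- replace 1 occurrence(s) of x with (1 * x)
  => ( 1 * x ) >= 15
stmt 1: x := y * z  -- replace 1 occurrence(s) of x with (y * z)
  => ( 1 * ( y * z ) ) >= 15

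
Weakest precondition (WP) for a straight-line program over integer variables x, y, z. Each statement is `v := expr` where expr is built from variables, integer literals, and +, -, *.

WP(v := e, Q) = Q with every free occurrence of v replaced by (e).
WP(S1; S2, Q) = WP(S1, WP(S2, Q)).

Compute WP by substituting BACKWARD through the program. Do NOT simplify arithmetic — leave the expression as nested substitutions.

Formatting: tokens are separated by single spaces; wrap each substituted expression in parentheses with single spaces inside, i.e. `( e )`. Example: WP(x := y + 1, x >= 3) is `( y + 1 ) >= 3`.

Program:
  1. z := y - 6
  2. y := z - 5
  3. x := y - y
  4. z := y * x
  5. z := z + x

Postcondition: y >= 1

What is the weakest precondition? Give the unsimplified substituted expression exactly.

post: y >= 1
stmt 5: z := z + x  -- replace 0 occurrence(s) of z with (z + x)
  => y >= 1
stmt 4: z := y * x  -- replace 0 occurrence(s) of z with (y * x)
  => y >= 1
stmt 3: x := y - y  -- replace 0 occurrence(s) of x with (y - y)
  => y >= 1
stmt 2: y := z - 5  -- replace 1 occurrence(s) of y with (z - 5)
  => ( z - 5 ) >= 1
stmt 1: z := y - 6  -- replace 1 occurrence(s) of z with (y - 6)
  => ( ( y - 6 ) - 5 ) >= 1

Answer: ( ( y - 6 ) - 5 ) >= 1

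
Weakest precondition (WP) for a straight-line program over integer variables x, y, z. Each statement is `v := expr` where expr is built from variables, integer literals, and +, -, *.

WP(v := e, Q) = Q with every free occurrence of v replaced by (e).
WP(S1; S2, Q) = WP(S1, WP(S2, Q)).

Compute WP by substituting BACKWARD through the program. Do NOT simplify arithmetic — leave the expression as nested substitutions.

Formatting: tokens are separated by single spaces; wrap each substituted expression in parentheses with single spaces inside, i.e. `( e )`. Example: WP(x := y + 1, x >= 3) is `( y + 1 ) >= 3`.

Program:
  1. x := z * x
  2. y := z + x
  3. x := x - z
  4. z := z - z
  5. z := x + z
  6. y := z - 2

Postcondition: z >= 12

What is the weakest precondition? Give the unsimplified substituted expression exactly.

Answer: ( ( ( z * x ) - z ) + ( z - z ) ) >= 12

Derivation:
post: z >= 12
stmt 6: y := z - 2  -- replace 0 occurrence(s) of y with (z - 2)
  => z >= 12
stmt 5: z := x + z  -- replace 1 occurrence(s) of z with (x + z)
  => ( x + z ) >= 12
stmt 4: z := z - z  -- replace 1 occurrence(s) of z with (z - z)
  => ( x + ( z - z ) ) >= 12
stmt 3: x := x - z  -- replace 1 occurrence(s) of x with (x - z)
  => ( ( x - z ) + ( z - z ) ) >= 12
stmt 2: y := z + x  -- replace 0 occurrence(s) of y with (z + x)
  => ( ( x - z ) + ( z - z ) ) >= 12
stmt 1: x := z * x  -- replace 1 occurrence(s) of x with (z * x)
  => ( ( ( z * x ) - z ) + ( z - z ) ) >= 12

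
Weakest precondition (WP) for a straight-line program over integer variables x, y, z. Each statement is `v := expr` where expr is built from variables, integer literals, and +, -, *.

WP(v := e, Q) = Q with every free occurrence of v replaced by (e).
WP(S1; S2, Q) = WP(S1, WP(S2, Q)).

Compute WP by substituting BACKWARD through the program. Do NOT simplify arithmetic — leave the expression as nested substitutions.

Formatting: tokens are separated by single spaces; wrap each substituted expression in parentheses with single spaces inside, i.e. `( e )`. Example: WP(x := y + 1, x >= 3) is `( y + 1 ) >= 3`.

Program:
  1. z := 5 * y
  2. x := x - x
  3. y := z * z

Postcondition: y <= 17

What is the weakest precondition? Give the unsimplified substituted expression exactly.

post: y <= 17
stmt 3: y := z * z  -- replace 1 occurrence(s) of y with (z * z)
  => ( z * z ) <= 17
stmt 2: x := x - x  -- replace 0 occurrence(s) of x with (x - x)
  => ( z * z ) <= 17
stmt 1: z := 5 * y  -- replace 2 occurrence(s) of z with (5 * y)
  => ( ( 5 * y ) * ( 5 * y ) ) <= 17

Answer: ( ( 5 * y ) * ( 5 * y ) ) <= 17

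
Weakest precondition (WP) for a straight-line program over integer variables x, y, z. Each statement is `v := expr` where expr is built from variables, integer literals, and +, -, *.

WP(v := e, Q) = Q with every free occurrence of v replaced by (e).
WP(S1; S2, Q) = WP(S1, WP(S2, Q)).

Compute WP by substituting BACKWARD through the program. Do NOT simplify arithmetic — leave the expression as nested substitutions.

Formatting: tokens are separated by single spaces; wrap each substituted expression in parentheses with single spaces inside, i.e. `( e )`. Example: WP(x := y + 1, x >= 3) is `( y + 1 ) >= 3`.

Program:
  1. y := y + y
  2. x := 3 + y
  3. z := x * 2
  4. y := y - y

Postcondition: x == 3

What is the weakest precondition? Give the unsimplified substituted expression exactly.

Answer: ( 3 + ( y + y ) ) == 3

Derivation:
post: x == 3
stmt 4: y := y - y  -- replace 0 occurrence(s) of y with (y - y)
  => x == 3
stmt 3: z := x * 2  -- replace 0 occurrence(s) of z with (x * 2)
  => x == 3
stmt 2: x := 3 + y  -- replace 1 occurrence(s) of x with (3 + y)
  => ( 3 + y ) == 3
stmt 1: y := y + y  -- replace 1 occurrence(s) of y with (y + y)
  => ( 3 + ( y + y ) ) == 3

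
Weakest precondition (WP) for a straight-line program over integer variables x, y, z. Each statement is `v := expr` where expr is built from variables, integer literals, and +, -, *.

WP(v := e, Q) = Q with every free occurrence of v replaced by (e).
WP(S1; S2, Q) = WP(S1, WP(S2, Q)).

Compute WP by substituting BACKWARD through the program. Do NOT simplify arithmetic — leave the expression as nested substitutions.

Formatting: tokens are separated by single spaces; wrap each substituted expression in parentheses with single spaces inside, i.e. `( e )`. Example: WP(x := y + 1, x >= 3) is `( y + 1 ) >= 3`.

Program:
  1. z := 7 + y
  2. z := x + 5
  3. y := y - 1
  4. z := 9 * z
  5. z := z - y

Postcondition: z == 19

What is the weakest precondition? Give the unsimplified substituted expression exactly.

Answer: ( ( 9 * ( x + 5 ) ) - ( y - 1 ) ) == 19

Derivation:
post: z == 19
stmt 5: z := z - y  -- replace 1 occurrence(s) of z with (z - y)
  => ( z - y ) == 19
stmt 4: z := 9 * z  -- replace 1 occurrence(s) of z with (9 * z)
  => ( ( 9 * z ) - y ) == 19
stmt 3: y := y - 1  -- replace 1 occurrence(s) of y with (y - 1)
  => ( ( 9 * z ) - ( y - 1 ) ) == 19
stmt 2: z := x + 5  -- replace 1 occurrence(s) of z with (x + 5)
  => ( ( 9 * ( x + 5 ) ) - ( y - 1 ) ) == 19
stmt 1: z := 7 + y  -- replace 0 occurrence(s) of z with (7 + y)
  => ( ( 9 * ( x + 5 ) ) - ( y - 1 ) ) == 19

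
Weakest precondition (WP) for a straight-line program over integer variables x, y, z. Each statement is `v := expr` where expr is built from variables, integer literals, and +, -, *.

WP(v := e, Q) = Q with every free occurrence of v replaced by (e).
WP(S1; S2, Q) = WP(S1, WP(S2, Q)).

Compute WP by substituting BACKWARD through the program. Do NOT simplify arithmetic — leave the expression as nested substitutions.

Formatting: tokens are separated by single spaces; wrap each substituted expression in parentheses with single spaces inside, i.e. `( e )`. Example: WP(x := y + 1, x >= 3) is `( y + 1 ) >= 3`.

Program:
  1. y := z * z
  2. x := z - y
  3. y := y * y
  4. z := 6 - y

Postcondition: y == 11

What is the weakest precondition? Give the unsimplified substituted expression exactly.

post: y == 11
stmt 4: z := 6 - y  -- replace 0 occurrence(s) of z with (6 - y)
  => y == 11
stmt 3: y := y * y  -- replace 1 occurrence(s) of y with (y * y)
  => ( y * y ) == 11
stmt 2: x := z - y  -- replace 0 occurrence(s) of x with (z - y)
  => ( y * y ) == 11
stmt 1: y := z * z  -- replace 2 occurrence(s) of y with (z * z)
  => ( ( z * z ) * ( z * z ) ) == 11

Answer: ( ( z * z ) * ( z * z ) ) == 11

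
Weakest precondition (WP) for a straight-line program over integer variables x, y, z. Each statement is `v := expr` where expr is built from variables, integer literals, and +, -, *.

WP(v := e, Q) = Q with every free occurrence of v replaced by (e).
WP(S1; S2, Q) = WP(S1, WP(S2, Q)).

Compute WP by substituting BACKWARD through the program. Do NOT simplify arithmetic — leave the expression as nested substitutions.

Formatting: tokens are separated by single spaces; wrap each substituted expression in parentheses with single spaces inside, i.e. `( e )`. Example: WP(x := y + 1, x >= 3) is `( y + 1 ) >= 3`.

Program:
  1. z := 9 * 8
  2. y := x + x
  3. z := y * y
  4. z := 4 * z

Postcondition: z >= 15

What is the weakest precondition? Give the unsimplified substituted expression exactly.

Answer: ( 4 * ( ( x + x ) * ( x + x ) ) ) >= 15

Derivation:
post: z >= 15
stmt 4: z := 4 * z  -- replace 1 occurrence(s) of z with (4 * z)
  => ( 4 * z ) >= 15
stmt 3: z := y * y  -- replace 1 occurrence(s) of z with (y * y)
  => ( 4 * ( y * y ) ) >= 15
stmt 2: y := x + x  -- replace 2 occurrence(s) of y with (x + x)
  => ( 4 * ( ( x + x ) * ( x + x ) ) ) >= 15
stmt 1: z := 9 * 8  -- replace 0 occurrence(s) of z with (9 * 8)
  => ( 4 * ( ( x + x ) * ( x + x ) ) ) >= 15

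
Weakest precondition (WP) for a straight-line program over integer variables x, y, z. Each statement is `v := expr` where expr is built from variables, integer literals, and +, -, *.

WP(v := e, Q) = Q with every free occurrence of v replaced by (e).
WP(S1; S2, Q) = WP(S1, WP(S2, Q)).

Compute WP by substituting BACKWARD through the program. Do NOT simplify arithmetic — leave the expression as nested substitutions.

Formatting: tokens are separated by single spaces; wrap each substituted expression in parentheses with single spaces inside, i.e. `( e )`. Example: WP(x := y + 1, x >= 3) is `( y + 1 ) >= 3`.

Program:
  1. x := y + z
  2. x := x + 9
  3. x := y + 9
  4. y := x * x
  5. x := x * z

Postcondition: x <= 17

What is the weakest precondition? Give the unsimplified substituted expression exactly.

Answer: ( ( y + 9 ) * z ) <= 17

Derivation:
post: x <= 17
stmt 5: x := x * z  -- replace 1 occurrence(s) of x with (x * z)
  => ( x * z ) <= 17
stmt 4: y := x * x  -- replace 0 occurrence(s) of y with (x * x)
  => ( x * z ) <= 17
stmt 3: x := y + 9  -- replace 1 occurrence(s) of x with (y + 9)
  => ( ( y + 9 ) * z ) <= 17
stmt 2: x := x + 9  -- replace 0 occurrence(s) of x with (x + 9)
  => ( ( y + 9 ) * z ) <= 17
stmt 1: x := y + z  -- replace 0 occurrence(s) of x with (y + z)
  => ( ( y + 9 ) * z ) <= 17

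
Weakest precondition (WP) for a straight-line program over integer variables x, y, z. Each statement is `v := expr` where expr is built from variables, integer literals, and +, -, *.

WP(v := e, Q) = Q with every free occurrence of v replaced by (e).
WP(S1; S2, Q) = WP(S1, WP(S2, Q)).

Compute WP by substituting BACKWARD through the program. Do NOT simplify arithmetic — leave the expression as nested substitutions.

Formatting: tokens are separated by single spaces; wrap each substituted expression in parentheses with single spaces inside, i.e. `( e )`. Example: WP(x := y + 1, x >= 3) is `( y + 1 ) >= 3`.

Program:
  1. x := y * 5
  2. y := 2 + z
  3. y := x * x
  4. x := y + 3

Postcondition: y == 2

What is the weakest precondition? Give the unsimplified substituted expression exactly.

post: y == 2
stmt 4: x := y + 3  -- replace 0 occurrence(s) of x with (y + 3)
  => y == 2
stmt 3: y := x * x  -- replace 1 occurrence(s) of y with (x * x)
  => ( x * x ) == 2
stmt 2: y := 2 + z  -- replace 0 occurrence(s) of y with (2 + z)
  => ( x * x ) == 2
stmt 1: x := y * 5  -- replace 2 occurrence(s) of x with (y * 5)
  => ( ( y * 5 ) * ( y * 5 ) ) == 2

Answer: ( ( y * 5 ) * ( y * 5 ) ) == 2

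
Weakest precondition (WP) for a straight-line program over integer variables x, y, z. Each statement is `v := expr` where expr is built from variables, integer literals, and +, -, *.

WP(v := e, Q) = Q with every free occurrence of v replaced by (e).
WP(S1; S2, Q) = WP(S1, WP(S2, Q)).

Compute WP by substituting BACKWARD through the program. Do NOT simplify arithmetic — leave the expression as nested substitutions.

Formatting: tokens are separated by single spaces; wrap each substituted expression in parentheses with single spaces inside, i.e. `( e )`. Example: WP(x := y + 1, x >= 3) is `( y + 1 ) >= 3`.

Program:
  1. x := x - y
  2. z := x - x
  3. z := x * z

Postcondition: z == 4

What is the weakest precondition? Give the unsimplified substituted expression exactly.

post: z == 4
stmt 3: z := x * z  -- replace 1 occurrence(s) of z with (x * z)
  => ( x * z ) == 4
stmt 2: z := x - x  -- replace 1 occurrence(s) of z with (x - x)
  => ( x * ( x - x ) ) == 4
stmt 1: x := x - y  -- replace 3 occurrence(s) of x with (x - y)
  => ( ( x - y ) * ( ( x - y ) - ( x - y ) ) ) == 4

Answer: ( ( x - y ) * ( ( x - y ) - ( x - y ) ) ) == 4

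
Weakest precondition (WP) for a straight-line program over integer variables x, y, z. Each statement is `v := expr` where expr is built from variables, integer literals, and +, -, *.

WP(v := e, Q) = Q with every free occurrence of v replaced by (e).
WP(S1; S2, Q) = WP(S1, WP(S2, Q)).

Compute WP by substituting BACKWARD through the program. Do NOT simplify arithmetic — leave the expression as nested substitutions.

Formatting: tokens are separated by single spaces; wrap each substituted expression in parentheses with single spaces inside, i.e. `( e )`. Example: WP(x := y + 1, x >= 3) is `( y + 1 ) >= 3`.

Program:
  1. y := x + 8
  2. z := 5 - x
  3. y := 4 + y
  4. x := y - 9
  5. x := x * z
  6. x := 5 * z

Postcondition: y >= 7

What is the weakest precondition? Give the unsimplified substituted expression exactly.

Answer: ( 4 + ( x + 8 ) ) >= 7

Derivation:
post: y >= 7
stmt 6: x := 5 * z  -- replace 0 occurrence(s) of x with (5 * z)
  => y >= 7
stmt 5: x := x * z  -- replace 0 occurrence(s) of x with (x * z)
  => y >= 7
stmt 4: x := y - 9  -- replace 0 occurrence(s) of x with (y - 9)
  => y >= 7
stmt 3: y := 4 + y  -- replace 1 occurrence(s) of y with (4 + y)
  => ( 4 + y ) >= 7
stmt 2: z := 5 - x  -- replace 0 occurrence(s) of z with (5 - x)
  => ( 4 + y ) >= 7
stmt 1: y := x + 8  -- replace 1 occurrence(s) of y with (x + 8)
  => ( 4 + ( x + 8 ) ) >= 7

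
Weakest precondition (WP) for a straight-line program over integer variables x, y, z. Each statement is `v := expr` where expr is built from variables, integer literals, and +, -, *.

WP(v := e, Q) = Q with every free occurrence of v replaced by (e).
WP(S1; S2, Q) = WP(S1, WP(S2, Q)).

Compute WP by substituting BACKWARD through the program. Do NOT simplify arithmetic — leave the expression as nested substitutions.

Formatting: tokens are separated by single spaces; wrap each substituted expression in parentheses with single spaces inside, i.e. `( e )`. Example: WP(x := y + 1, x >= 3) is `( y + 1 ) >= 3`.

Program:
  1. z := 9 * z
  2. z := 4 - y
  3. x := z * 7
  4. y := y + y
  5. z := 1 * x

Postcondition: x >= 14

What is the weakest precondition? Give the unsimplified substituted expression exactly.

post: x >= 14
stmt 5: z := 1 * x  -- replace 0 occurrence(s) of z with (1 * x)
  => x >= 14
stmt 4: y := y + y  -- replace 0 occurrence(s) of y with (y + y)
  => x >= 14
stmt 3: x := z * 7  -- replace 1 occurrence(s) of x with (z * 7)
  => ( z * 7 ) >= 14
stmt 2: z := 4 - y  -- replace 1 occurrence(s) of z with (4 - y)
  => ( ( 4 - y ) * 7 ) >= 14
stmt 1: z := 9 * z  -- replace 0 occurrence(s) of z with (9 * z)
  => ( ( 4 - y ) * 7 ) >= 14

Answer: ( ( 4 - y ) * 7 ) >= 14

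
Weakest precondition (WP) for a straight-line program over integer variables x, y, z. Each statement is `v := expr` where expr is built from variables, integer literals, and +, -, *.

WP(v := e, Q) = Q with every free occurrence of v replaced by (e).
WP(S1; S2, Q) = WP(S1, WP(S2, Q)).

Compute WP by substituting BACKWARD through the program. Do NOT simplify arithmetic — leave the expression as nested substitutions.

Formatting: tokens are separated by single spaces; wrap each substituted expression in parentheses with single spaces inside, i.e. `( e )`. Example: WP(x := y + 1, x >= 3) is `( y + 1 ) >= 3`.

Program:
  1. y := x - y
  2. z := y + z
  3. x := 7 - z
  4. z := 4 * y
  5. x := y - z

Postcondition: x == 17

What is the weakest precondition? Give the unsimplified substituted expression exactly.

Answer: ( ( x - y ) - ( 4 * ( x - y ) ) ) == 17

Derivation:
post: x == 17
stmt 5: x := y - z  -- replace 1 occurrence(s) of x with (y - z)
  => ( y - z ) == 17
stmt 4: z := 4 * y  -- replace 1 occurrence(s) of z with (4 * y)
  => ( y - ( 4 * y ) ) == 17
stmt 3: x := 7 - z  -- replace 0 occurrence(s) of x with (7 - z)
  => ( y - ( 4 * y ) ) == 17
stmt 2: z := y + z  -- replace 0 occurrence(s) of z with (y + z)
  => ( y - ( 4 * y ) ) == 17
stmt 1: y := x - y  -- replace 2 occurrence(s) of y with (x - y)
  => ( ( x - y ) - ( 4 * ( x - y ) ) ) == 17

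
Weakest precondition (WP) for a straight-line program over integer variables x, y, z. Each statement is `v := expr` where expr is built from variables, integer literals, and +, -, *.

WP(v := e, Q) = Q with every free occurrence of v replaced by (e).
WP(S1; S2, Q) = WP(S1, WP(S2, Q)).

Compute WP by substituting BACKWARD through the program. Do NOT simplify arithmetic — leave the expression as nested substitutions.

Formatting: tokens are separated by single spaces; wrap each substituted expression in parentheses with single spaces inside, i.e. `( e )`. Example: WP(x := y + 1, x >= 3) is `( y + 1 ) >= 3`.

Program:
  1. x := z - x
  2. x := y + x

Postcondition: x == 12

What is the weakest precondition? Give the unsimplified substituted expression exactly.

Answer: ( y + ( z - x ) ) == 12

Derivation:
post: x == 12
stmt 2: x := y + x  -- replace 1 occurrence(s) of x with (y + x)
  => ( y + x ) == 12
stmt 1: x := z - x  -- replace 1 occurrence(s) of x with (z - x)
  => ( y + ( z - x ) ) == 12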